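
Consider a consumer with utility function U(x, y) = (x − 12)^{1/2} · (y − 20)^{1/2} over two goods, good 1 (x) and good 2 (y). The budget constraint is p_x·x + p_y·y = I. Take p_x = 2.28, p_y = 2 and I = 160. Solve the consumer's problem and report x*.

Substituting into the budget: x* = 12 + 0.5·(I − 12·p_x − 20·p_y)/p_x, and y* = 20 + 0.5·(…)/p_y.
Discretionary income = 160 − 12·2.28 − 20·2 = 92.64; x* = 12 + 0.5·92.64/2.28 = 32.3158.

x* = 32.3158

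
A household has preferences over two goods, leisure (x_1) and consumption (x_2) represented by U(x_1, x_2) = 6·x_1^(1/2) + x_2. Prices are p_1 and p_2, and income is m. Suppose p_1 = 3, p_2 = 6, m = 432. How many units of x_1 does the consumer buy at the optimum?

Set MRS = p_1/p_2: 3·x_1^(−1/2) = p_1/p_2.
Solve: √x_1 = 3·p_2/p_1, so x_1*(p_1,p_2) = (3·p_2/p_1)², and x_2* = (m − p_1·x_1*)/p_2.
Plugging in: x_1* = (3·6/3)² = 36.

x_1* = 36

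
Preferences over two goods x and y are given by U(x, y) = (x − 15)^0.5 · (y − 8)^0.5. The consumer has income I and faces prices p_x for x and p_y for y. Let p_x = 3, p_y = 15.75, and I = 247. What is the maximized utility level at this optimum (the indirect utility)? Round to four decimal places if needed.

Let x' = x−15, y' = y−8. MRS = y'/x' = p_x/p_y.
Substituting into the budget: x* = 15 + 0.5·(I − 15·p_x − 8·p_y)/p_x, and y* = 8 + 0.5·(…)/p_y.
Discretionary income = 247 − 15·3 − 8·15.75 = 76; x* = 15 + 0.5·76/3 = 27.6667; y* = 8 + 0.5·76/15.75 = 10.4127.
Utility at the optimum: U(27.6667, 10.4127) = 5.5282.

V = 5.5282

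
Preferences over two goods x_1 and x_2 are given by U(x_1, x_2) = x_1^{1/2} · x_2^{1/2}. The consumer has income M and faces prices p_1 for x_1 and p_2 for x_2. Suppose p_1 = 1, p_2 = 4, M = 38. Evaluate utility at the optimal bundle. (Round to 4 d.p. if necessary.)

V = 9.5

Tangency: MRS = x_2/x_1 = p_1/p_2.
Rearranging, p_2·x_2 = p_1·x_1. Substituting into the budget gives p_1·x_1·(1 + 1) = M.
Demand: x_1*(p_1,p_2,M) = 0.5·M/p_1 and x_2* = 0.5·M/p_2.
At p_1=1, p_2=4, M=38: x_1* = 0.5·38/1 = 19, x_2* = 4.75.
Utility at the optimum: U(19, 4.75) = 9.5.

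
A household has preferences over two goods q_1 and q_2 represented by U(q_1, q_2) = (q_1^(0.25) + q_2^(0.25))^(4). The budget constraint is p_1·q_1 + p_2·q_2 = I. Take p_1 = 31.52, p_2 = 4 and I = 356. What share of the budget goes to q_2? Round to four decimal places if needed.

share on q_2 = 0.6655

With the ratio pinned down, the budget gives q_1* = I/(p_1 + p_2·(q_2/q_1)) and q_2* = (q_2/q_1)·q_1*.
Numerically q_2/q_1 = 15.680803, so q_1* = 356/(31.52 + 4·15.680803) = 3.7775 and q_2* = 15.680803·3.7775 = 59.2336.
Expenditure on q_2: 4·59.2336 = 236.9344; share = 0.6655.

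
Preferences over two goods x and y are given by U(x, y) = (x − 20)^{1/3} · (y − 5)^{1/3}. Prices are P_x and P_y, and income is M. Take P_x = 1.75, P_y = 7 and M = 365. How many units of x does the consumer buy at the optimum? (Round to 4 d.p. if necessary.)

MRS = (y−5)/(x−20). Tangency with P_x/P_y gives y−5 = (P_x/P_y)·(x−20).
Substituting into the budget: x* = 20 + 0.5·(M − 20·P_x − 5·P_y)/P_x, and y* = 5 + 0.5·(…)/P_y.
Discretionary income = 365 − 20·1.75 − 5·7 = 295; x* = 20 + 0.5·295/1.75 = 104.2857.

x* = 104.2857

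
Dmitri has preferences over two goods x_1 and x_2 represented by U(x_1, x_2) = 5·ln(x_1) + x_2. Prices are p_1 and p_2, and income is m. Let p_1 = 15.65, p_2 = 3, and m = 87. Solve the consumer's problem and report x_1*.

MU_x_1 = 5/x_1, MU_x_2 = 1. Tangency: 5/x_1 = p_1/p_2.
So x_1*(p_1,p_2) = 5·p_2/p_1, independent of income; and x_2* = (m − 5·p_2)/p_2.
At the given prices: x_1* = 5·3/15.65 = 0.9585.

x_1* = 0.9585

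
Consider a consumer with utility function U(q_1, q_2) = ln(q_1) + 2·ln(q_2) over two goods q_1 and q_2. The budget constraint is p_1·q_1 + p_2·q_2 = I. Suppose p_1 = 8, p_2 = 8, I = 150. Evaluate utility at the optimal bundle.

V = 6.884

MU_q_1/MU_q_2 = (q_2)/(2·q_1); tangency sets this equal to p_1/p_2.
So p_2·q_2 = 2·p_1·q_1; combined with the budget, a share 1/3 of income goes to q_1.
Demand: q_1*(p_1,p_2,I) = 1/3·I/p_1 and q_2* = 2/3·I/p_2.
At p_1=8, p_2=8, I=150: q_1* = 1/3·150/8 = 6.25, q_2* = 12.5.
Utility at the optimum: U(6.25, 12.5) = 6.884.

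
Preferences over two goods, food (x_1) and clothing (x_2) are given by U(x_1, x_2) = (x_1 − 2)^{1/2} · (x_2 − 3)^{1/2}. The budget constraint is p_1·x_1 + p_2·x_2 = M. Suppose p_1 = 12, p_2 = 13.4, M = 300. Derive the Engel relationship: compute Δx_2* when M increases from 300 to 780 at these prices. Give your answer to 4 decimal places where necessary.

Δx_2* = 17.9104

This is Cobb-Douglas in (x_1−2, x_2−3): tangency gives 0.5·p_2·(x_2−3) = 0.5·p_1·(x_1−2).
Substituting into the budget: x_1* = 2 + 0.5·(M − 2·p_1 − 3·p_2)/p_1, and x_2* = 3 + 0.5·(…)/p_2.
Discretionary income = 300 − 2·12 − 3·13.4 = 235.8; x_2* = 3 + 0.5·235.8/13.4 = 11.7985.
At M' = 780: x_2* = 29.709. Change: 29.709 − 11.7985 = 17.9104.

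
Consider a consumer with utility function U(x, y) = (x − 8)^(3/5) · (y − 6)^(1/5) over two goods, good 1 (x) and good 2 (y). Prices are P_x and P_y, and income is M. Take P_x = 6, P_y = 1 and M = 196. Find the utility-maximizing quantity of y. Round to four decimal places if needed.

y* = 41.5

Let x' = x−8, y' = y−6. MRS = 3·y'/x' = P_x/P_y.
Substituting into the budget: x* = 8 + 0.75·(M − 8·P_x − 6·P_y)/P_x, and y* = 6 + 0.25·(…)/P_y.
Discretionary income = 196 − 8·6 − 6·1 = 142; y* = 6 + 0.25·142/1 = 41.5.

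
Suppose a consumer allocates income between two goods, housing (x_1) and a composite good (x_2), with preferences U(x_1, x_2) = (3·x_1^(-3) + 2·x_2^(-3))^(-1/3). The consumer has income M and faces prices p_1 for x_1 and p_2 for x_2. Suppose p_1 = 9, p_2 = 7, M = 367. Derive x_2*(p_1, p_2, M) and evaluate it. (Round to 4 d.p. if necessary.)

From the CES first-order condition, (3/2)·(x_2/x_1)^(4) = p_1/p_2.
Solve for the ratio: x_2/x_1 = [(2/3)·p_1/p_2]^(0.25).
Substitute x_2 = (x_2/x_1)·x_1 into the budget: x_1* = M/(p_1 + p_2·(x_2/x_1)).
Numerically x_2/x_1 = 0.962195, so x_1* = 367/(9 + 7·0.962195) = 23.3233 and x_2* = 0.962195·23.3233 = 22.4415.

x_2* = 22.4415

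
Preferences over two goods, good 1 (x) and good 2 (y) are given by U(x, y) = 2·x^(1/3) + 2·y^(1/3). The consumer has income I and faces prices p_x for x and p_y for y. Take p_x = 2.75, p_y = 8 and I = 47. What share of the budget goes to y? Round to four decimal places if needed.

MU_x ∝ 2·x^(-2/3), MU_y ∝ 2·y^(-2/3), so MRS = (y/x)^(2/3) = p_x/p_y.
Hence y/x = (p_x/p_y)^(1/(2/3)), i.e. raised to the 1.5 power.
With the ratio pinned down, the budget gives x* = I/(p_x + p_y·(y/x)) and y* = (y/x)·x*.
Numerically y/x = 0.201541, so x* = 47/(2.75 + 8·0.201541) = 10.7741 and y* = 0.201541·10.7741 = 2.1714.
Expenditure on y: 8·2.1714 = 17.3713; share = 0.3696.

share on y = 0.3696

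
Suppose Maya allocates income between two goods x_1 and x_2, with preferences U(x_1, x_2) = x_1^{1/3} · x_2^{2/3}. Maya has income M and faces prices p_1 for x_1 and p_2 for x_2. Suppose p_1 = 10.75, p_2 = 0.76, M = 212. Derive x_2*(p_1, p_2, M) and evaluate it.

x_2* = 185.9649

Demand: x_1*(p_1,p_2,M) = 1/3·M/p_1 and x_2* = 2/3·M/p_2.
At p_1=10.75, p_2=0.76, M=212: x_2* = 2/3·212/0.76 = 185.9649.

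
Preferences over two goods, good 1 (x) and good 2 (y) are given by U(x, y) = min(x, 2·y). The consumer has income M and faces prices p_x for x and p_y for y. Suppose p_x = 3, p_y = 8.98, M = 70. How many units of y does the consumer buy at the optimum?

y* = 4.6729

With perfect complements, no substitution: consume in ratio x:y = 2:1.
Budget: p_x·x + p_y·(1/2)·x = M, so (2·p_x + p_y)·x = 2·M.
Demand: x*(p_x,p_y,M) = 2·M/(2·p_x + p_y), y* = M/(2·p_x + p_y).
Here 2·3 + 8.98 = 14.98, giving y* = 4.6729.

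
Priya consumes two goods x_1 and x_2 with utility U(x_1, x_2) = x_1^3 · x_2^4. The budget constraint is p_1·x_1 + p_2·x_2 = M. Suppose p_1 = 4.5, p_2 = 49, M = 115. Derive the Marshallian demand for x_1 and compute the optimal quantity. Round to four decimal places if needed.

Demand: x_1*(p_1,p_2,M) = 3/7·M/p_1 and x_2* = 4/7·M/p_2.
At p_1=4.5, p_2=49, M=115: x_1* = 3/7·115/4.5 = 10.9524.

x_1* = 10.9524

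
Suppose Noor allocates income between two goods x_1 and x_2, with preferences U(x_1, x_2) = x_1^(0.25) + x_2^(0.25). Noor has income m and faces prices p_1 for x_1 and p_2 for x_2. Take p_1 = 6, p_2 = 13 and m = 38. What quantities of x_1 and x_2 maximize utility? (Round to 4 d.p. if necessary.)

x_1* = 3.5725, x_2* = 1.2742

MU_x_1 ∝ x_1^(-0.75), MU_x_2 ∝ x_2^(-0.75), so MRS = (x_2/x_1)^(0.75) = p_1/p_2.
Solve for the ratio: x_2/x_1 = [p_1/p_2]^(4/3).
Substitute x_2 = (x_2/x_1)·x_1 into the budget: x_1* = m/(p_1 + p_2·(x_2/x_1)).
Numerically x_2/x_1 = 0.356679, so x_1* = 38/(6 + 13·0.356679) = 3.5725 and x_2* = 0.356679·3.5725 = 1.2742.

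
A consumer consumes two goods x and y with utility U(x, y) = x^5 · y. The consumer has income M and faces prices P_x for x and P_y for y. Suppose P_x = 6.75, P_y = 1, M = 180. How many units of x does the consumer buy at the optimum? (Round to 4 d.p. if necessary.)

The MRS is 5·y/x. Set MRS = P_x/P_y.
So 5·P_y·y = P_x·x; combined with the budget, a share 5/6 of income goes to x.
Demand: x*(P_x,P_y,M) = 5/6·M/P_x and y* = 1/6·M/P_y.
At P_x=6.75, P_y=1, M=180: x* = 5/6·180/6.75 = 22.2222.

x* = 22.2222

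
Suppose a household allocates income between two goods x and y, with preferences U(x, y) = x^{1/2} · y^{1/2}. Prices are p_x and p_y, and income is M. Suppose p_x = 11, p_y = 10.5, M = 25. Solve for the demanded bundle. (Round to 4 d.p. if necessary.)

Demand: x*(p_x,p_y,M) = 0.5·M/p_x and y* = 0.5·M/p_y.
At p_x=11, p_y=10.5, M=25: x* = 0.5·25/11 = 1.1364, y* = 1.1905.

x* = 1.1364, y* = 1.1905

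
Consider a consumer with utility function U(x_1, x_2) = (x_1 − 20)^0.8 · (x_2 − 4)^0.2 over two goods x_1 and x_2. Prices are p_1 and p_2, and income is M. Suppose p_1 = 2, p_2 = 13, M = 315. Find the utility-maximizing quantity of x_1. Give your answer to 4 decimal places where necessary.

MRS = 4·(x_2−4)/(x_1−20). Tangency with p_1/p_2 gives x_2−4 = (1/4)·(p_1/p_2)·(x_1−20).
After buying the subsistence bundle (20, 4), a share 0.8 of the remaining income goes to x_1: x_1* = 20 + 0.8·(M − 20p_1 − 4p_2)/p_1.
Discretionary income = 315 − 20·2 − 4·13 = 223; x_1* = 20 + 0.8·223/2 = 109.2.

x_1* = 109.2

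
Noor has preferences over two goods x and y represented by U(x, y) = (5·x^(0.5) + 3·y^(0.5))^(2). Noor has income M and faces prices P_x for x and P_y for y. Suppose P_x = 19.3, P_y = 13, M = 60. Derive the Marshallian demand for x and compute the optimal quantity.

x* = 2.026

From the CES first-order condition, (5/3)·(y/x)^(0.5) = P_x/P_y.
Solve for the ratio: y/x = [(3/5)·P_x/P_y]^(2).
Substitute y = (y/x)·x into the budget: x* = M/(P_x + P_y·(y/x)).
Numerically y/x = 0.79347, so x* = 60/(19.3 + 13·0.79347) = 2.026.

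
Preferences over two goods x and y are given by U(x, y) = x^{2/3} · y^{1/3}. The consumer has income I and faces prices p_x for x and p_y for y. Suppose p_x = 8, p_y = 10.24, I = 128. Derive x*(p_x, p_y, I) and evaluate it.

x* = 10.6667

MU_x/MU_y = (2/3·y)/(1/3·x); tangency sets this equal to p_x/p_y.
So 2/3·p_y·y = 1/3·p_x·x; combined with the budget, a share 2/3 of income goes to x.
Demand: x*(p_x,p_y,I) = 2/3·I/p_x and y* = 1/3·I/p_y.
At p_x=8, p_y=10.24, I=128: x* = 2/3·128/8 = 10.6667.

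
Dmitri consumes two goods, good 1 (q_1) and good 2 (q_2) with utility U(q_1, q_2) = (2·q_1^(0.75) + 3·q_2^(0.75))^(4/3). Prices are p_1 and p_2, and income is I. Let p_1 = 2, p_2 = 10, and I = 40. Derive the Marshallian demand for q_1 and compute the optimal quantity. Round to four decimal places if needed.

MRS = MU_q_1/MU_q_2 = (2/3)·(q_2/q_1)^(0.25). Set equal to p_1/p_2.
Hence q_2/q_1 = ((3/2)·p_1/p_2)^(1/(0.25)), i.e. raised to the 4 power.
With the ratio pinned down, the budget gives q_1* = I/(p_1 + p_2·(q_2/q_1)) and q_2* = (q_2/q_1)·q_1*.
Numerically q_2/q_1 = 0.0081, so q_1* = 40/(2 + 10·0.0081) = 19.2215.

q_1* = 19.2215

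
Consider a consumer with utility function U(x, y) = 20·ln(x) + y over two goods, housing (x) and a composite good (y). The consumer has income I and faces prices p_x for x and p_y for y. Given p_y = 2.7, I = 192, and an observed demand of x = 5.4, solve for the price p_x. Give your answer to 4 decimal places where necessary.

p_x = 10

Set MRS = p_x/p_y: (20/x)/1 = p_x/p_y.
So x*(p_x,p_y) = 20·p_y/p_x, independent of income; and y* = (I − 20·p_y)/p_y.
Set x* = 5.4 in the demand function and solve for p_x: p_x = 10.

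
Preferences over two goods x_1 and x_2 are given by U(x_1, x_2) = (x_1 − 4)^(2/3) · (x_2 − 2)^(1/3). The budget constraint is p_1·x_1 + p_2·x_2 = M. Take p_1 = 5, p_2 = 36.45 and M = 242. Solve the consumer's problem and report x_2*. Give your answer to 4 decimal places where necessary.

This is Cobb-Douglas in (x_1−4, x_2−2): tangency gives 2/3·p_2·(x_2−2) = 1/3·p_1·(x_1−4).
After buying the subsistence bundle (4, 2), a share 2/3 of the remaining income goes to x_1: x_1* = 4 + 2/3·(M − 4p_1 − 2p_2)/p_1.
Discretionary income = 242 − 4·5 − 2·36.45 = 149.1; x_2* = 2 + 1/3·149.1/36.45 = 3.3635.

x_2* = 3.3635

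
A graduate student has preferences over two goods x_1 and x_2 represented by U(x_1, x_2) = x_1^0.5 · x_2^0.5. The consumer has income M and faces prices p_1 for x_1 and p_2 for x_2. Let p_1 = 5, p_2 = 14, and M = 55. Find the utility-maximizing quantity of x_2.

Tangency: MRS = x_2/x_1 = p_1/p_2.
So 0.5·p_2·x_2 = 0.5·p_1·x_1; combined with the budget, a share 0.5 of income goes to x_1.
Demand: x_1*(p_1,p_2,M) = 0.5·M/p_1 and x_2* = 0.5·M/p_2.
At p_1=5, p_2=14, M=55: x_2* = 0.5·55/14 = 1.9643.

x_2* = 1.9643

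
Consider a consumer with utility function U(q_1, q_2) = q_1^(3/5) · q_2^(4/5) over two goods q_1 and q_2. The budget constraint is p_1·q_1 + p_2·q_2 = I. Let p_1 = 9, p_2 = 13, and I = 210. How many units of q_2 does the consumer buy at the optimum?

q_2* = 9.2308

Tangency: MRS = (3/4)·q_2/q_1 = p_1/p_2.
So 0.6·p_2·q_2 = 0.8·p_1·q_1; combined with the budget, a share 3/7 of income goes to q_1.
Demand: q_1*(p_1,p_2,I) = 3/7·I/p_1 and q_2* = 4/7·I/p_2.
At p_1=9, p_2=13, I=210: q_2* = 4/7·210/13 = 9.2308.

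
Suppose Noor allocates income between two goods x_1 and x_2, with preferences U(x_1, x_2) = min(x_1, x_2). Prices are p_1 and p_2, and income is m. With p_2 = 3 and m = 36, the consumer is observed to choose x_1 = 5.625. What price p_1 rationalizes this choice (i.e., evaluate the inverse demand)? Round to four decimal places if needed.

With perfect complements, no substitution: consume in ratio x_1:x_2 = 1:1.
Budget: p_1·x_1 + p_2·x_1 = m, so (p_1 + p_2)·x_1 = m.
Demand: x_1*(p_1,p_2,m) = m/(p_1 + p_2), x_2* = m/(p_1 + p_2).
Set x_1* = 5.625 in the demand function and solve for p_1: p_1 = 3.4.

p_1 = 3.4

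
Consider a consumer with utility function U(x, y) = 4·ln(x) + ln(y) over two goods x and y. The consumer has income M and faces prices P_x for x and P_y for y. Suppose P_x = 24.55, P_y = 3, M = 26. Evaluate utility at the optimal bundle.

Tangency: MRS = 4·y/x = P_x/P_y.
So 4·P_y·y = P_x·x; combined with the budget, a share 0.8 of income goes to x.
Demand: x*(P_x,P_y,M) = 0.8·M/P_x and y* = 0.2·M/P_y.
At P_x=24.55, P_y=3, M=26: x* = 0.8·26/24.55 = 0.8473, y* = 1.7333.
Utility at the optimum: U(0.8473, 1.7333) = -0.113.

V = -0.113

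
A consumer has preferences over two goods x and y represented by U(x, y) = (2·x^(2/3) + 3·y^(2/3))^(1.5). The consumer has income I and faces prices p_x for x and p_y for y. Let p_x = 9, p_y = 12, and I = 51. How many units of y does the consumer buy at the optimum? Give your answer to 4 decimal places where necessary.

Numerically y/x = 1.423828, so x* = 51/(9 + 12·1.423828) = 1.9551 and y* = 1.423828·1.9551 = 2.7837.

y* = 2.7837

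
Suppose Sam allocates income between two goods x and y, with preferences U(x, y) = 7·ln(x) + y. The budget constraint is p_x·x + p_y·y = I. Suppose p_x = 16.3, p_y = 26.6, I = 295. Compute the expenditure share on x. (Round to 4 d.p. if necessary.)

Set MRS = p_x/p_y: (7/x)/1 = p_x/p_y.
So x*(p_x,p_y) = 7·p_y/p_x, independent of income; and y* = (I − 7·p_y)/p_y.
At the given prices: x* = 7·26.6/16.3 = 11.4233, and y* = 4.0902.
Expenditure on x: 16.3·11.4233 = 186.2; share = 0.6312.

share on x = 0.6312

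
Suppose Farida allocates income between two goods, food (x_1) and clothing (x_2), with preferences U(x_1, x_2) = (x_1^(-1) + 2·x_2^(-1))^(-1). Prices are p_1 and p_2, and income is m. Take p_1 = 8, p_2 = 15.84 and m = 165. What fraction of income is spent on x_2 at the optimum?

From the CES first-order condition, (1/2)·(x_2/x_1)^(2) = p_1/p_2.
Solve for the ratio: x_2/x_1 = [2·p_1/p_2]^(0.5).
With the ratio pinned down, the budget gives x_1* = m/(p_1 + p_2·(x_2/x_1)) and x_2* = (x_2/x_1)·x_1*.
Numerically x_2/x_1 = 1.005038, so x_1* = 165/(8 + 15.84·1.005038) = 6.8981 and x_2* = 1.005038·6.8981 = 6.9328.
Expenditure on x_2: 15.84·6.9328 = 109.8156; share = 0.6655.

share on x_2 = 0.6655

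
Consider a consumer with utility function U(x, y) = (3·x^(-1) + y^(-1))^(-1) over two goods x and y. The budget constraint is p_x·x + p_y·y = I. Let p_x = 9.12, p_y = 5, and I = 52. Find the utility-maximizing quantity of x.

MU_x ∝ 3·x^(-2), MU_y ∝ y^(-2), so MRS = 3·(y/x)^(2) = p_x/p_y.
Hence y/x = ((1/3)·p_x/p_y)^(1/(2)), i.e. raised to the 0.5 power.
Substitute y = (y/x)·x into the budget: x* = I/(p_x + p_y·(y/x)).
Numerically y/x = 0.779744, so x* = 52/(9.12 + 5·0.779744) = 3.9942.

x* = 3.9942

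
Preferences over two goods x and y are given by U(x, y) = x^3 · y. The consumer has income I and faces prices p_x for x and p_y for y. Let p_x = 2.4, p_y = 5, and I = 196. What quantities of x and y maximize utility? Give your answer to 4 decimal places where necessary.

Tangency: MRS = 3·y/x = p_x/p_y.
So 3·p_y·y = p_x·x; combined with the budget, a share 0.75 of income goes to x.
Demand: x*(p_x,p_y,I) = 0.75·I/p_x and y* = 0.25·I/p_y.
At p_x=2.4, p_y=5, I=196: x* = 0.75·196/2.4 = 61.25, y* = 9.8.

x* = 61.25, y* = 9.8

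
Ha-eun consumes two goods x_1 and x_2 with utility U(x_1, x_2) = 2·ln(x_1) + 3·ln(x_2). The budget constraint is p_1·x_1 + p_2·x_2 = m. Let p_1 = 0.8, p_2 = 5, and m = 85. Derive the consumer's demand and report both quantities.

Demand: x_1*(p_1,p_2,m) = 0.4·m/p_1 and x_2* = 0.6·m/p_2.
At p_1=0.8, p_2=5, m=85: x_1* = 0.4·85/0.8 = 42.5, x_2* = 10.2.

x_1* = 42.5, x_2* = 10.2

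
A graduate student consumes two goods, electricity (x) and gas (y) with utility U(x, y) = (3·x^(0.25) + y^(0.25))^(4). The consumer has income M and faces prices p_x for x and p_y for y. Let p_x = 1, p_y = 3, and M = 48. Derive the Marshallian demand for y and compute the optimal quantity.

MU_x ∝ 3·x^(-0.75), MU_y ∝ y^(-0.75), so MRS = 3·(y/x)^(0.75) = p_x/p_y.
Hence y/x = ((1/3)·p_x/p_y)^(1/(0.75)), i.e. raised to the 4/3 power.
Substitute y = (y/x)·x into the budget: x* = M/(p_x + p_y·(y/x)).
Numerically y/x = 0.053417, so x* = 48/(1 + 3·0.053417) = 41.3704 and y* = 0.053417·41.3704 = 2.2099.

y* = 2.2099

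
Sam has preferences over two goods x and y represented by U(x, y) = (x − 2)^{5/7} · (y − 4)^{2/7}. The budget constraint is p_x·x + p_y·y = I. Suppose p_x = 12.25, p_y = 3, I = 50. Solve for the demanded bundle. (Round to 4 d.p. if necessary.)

Let x' = x−2, y' = y−4. MRS = (5/2)·y'/x' = p_x/p_y.
Substituting into the budget: x* = 2 + 5/7·(I − 2·p_x − 4·p_y)/p_x, and y* = 4 + 2/7·(…)/p_y.
Discretionary income = 50 − 2·12.25 − 4·3 = 13.5; x* = 2 + 5/7·13.5/12.25 = 2.7872; y* = 4 + 2/7·13.5/3 = 5.2857.

x* = 2.7872, y* = 5.2857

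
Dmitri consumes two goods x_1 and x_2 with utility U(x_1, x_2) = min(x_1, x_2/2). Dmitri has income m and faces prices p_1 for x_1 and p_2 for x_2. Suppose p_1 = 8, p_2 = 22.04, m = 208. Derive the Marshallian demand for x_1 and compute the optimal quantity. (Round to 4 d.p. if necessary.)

Demand: x_1*(p_1,p_2,m) = m/(p_1 + 2·p_2), x_2* = 2·m/(p_1 + 2·p_2).
Here 8 + 2·22.04 = 52.08, giving x_1* = 3.9939.

x_1* = 3.9939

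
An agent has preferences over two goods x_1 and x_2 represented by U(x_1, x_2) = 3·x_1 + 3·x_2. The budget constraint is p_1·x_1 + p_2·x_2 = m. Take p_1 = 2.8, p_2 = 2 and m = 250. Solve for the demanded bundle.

Numerically: x_1* = 0, x_2* = 125.

x_1* = 0, x_2* = 125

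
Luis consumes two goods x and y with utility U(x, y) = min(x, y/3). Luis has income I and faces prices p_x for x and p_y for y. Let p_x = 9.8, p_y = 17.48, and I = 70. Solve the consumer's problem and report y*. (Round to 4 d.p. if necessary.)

y* = 3.374

With perfect complements, no substitution: consume in ratio x:y = 1:3.
Budget: p_x·x + p_y·3·x = I, so (p_x + 3·p_y)·x = I.
Demand: x*(p_x,p_y,I) = I/(p_x + 3·p_y), y* = 3·I/(p_x + 3·p_y).
Here 9.8 + 3·17.48 = 62.24, giving y* = 3.374.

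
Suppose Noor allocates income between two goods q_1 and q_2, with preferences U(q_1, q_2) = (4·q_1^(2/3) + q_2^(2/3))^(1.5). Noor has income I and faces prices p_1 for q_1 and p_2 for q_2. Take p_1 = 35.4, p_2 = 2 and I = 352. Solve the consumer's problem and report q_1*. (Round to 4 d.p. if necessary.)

Numerically q_2/q_1 = 86.644266, so q_1* = 352/(35.4 + 2·86.644266) = 1.6867.

q_1* = 1.6867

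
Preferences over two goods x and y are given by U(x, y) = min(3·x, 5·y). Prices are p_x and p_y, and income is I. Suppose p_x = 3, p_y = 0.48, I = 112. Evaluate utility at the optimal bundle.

With perfect complements, no substitution: consume in ratio x:y = 5:3.
Budget: p_x·x + p_y·(3/5)·x = I, so (5·p_x + 3·p_y)·x = 5·I.
Demand: x*(p_x,p_y,I) = 5·I/(5·p_x + 3·p_y), y* = 3·I/(5·p_x + 3·p_y).
Here 5·3 + 3·0.48 = 16.44, giving x* = 34.0633 and y* = 20.438.
Utility at the optimum: U(34.0633, 20.438) = 102.1898.

V = 102.1898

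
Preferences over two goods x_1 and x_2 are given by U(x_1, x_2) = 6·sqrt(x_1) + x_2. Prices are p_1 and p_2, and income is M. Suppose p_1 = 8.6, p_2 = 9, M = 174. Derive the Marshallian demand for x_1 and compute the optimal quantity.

x_1* = 9.8567

Utility is quasi-linear in x_2; the FOC for x_1 is 3/√x_1 = p_1/p_2.
Solve: √x_1 = 3·p_2/p_1, so x_1*(p_1,p_2) = (3·p_2/p_1)², and x_2* = (M − p_1·x_1*)/p_2.
Plugging in: x_1* = (3·9/8.6)² = 9.8567.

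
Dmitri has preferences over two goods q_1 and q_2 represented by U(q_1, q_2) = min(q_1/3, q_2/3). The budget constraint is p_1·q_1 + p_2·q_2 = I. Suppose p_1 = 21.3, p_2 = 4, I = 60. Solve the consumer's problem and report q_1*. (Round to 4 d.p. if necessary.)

Leontief preferences: the optimum is at the kink where q_1/3 = q_2/3, i.e. q_2 = q_1.
Budget: p_1·q_1 + p_2·q_1 = I, so (3·p_1 + 3·p_2)·q_1 = 3·I.
Demand: q_1*(p_1,p_2,I) = 3·I/(3·p_1 + 3·p_2), q_2* = 3·I/(3·p_1 + 3·p_2).
Here 3·21.3 + 3·4 = 75.9, giving q_1* = 2.3715.

q_1* = 2.3715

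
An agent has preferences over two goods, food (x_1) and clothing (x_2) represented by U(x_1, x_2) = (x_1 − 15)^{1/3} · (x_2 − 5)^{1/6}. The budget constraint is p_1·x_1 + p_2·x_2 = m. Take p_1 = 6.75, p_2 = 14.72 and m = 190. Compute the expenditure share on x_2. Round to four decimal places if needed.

After buying the subsistence bundle (15, 5), a share 2/3 of the remaining income goes to x_1: x_1* = 15 + 2/3·(m − 15p_1 − 5p_2)/p_1.
Discretionary income = 190 − 15·6.75 − 5·14.72 = 15.15; x_1* = 15 + 2/3·15.15/6.75 = 16.4963; x_2* = 5 + 1/3·15.15/14.72 = 5.3431.
Expenditure on x_2: 14.72·5.3431 = 78.65; share = 0.4139.

share on x_2 = 0.4139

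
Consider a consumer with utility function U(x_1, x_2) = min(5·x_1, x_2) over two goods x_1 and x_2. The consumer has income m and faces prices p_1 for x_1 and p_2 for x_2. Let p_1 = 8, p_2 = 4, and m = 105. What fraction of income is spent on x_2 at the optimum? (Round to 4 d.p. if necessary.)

share on x_2 = 0.7143

With perfect complements, no substitution: consume in ratio x_1:x_2 = 1:5.
Budget: p_1·x_1 + p_2·5·x_1 = m, so (p_1 + 5·p_2)·x_1 = m.
Demand: x_1*(p_1,p_2,m) = m/(p_1 + 5·p_2), x_2* = 5·m/(p_1 + 5·p_2).
Here 8 + 5·4 = 28, giving x_1* = 3.75 and x_2* = 18.75.
Expenditure on x_2: 4·18.75 = 75; share = 0.7143.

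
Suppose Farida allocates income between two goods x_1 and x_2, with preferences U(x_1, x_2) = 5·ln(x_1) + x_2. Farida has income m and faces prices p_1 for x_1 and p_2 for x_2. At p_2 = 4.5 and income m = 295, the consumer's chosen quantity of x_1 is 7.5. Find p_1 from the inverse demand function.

p_1 = 3

Set MRS = p_1/p_2: (5/x_1)/1 = p_1/p_2.
So x_1*(p_1,p_2) = 5·p_2/p_1, independent of income; and x_2* = (m − 5·p_2)/p_2.
Set x_1* = 7.5 in the demand function and solve for p_1: p_1 = 3.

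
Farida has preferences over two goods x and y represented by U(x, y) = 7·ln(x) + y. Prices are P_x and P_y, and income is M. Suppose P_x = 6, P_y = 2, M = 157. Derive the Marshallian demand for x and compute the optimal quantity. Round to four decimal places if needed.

x* = 2.3333

Set MRS = P_x/P_y: (7/x)/1 = P_x/P_y.
So x*(P_x,P_y) = 7·P_y/P_x, independent of income; and y* = (M − 7·P_y)/P_y.
At the given prices: x* = 7·2/6 = 2.3333.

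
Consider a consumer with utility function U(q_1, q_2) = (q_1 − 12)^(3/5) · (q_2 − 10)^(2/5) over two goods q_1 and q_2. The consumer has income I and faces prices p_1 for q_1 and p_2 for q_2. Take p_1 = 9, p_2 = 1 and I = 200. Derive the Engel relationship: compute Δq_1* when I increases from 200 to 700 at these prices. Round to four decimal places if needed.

MRS = (3/2)·(q_2−10)/(q_1−12). Tangency with p_1/p_2 gives q_2−10 = (2/3)·(p_1/p_2)·(q_1−12).
Substituting into the budget: q_1* = 12 + 0.6·(I − 12·p_1 − 10·p_2)/p_1, and q_2* = 10 + 0.4·(…)/p_2.
Discretionary income = 200 − 12·9 − 10·1 = 82; q_1* = 12 + 0.6·82/9 = 17.4667.
At I' = 700: q_1* = 50.8. Change: 50.8 − 17.4667 = 33.3333.

Δq_1* = 33.3333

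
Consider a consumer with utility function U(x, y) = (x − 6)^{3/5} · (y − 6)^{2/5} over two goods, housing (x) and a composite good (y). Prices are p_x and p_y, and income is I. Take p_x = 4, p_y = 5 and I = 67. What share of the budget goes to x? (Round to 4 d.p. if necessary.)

This is Cobb-Douglas in (x−6, y−6): tangency gives 0.6·p_y·(y−6) = 0.4·p_x·(x−6).
Substituting into the budget: x* = 6 + 0.6·(I − 6·p_x − 6·p_y)/p_x, and y* = 6 + 0.4·(…)/p_y.
Discretionary income = 67 − 6·4 − 6·5 = 13; x* = 6 + 0.6·13/4 = 7.95; y* = 6 + 0.4·13/5 = 7.04.
Expenditure on x: 4·7.95 = 31.8; share = 0.4746.

share on x = 0.4746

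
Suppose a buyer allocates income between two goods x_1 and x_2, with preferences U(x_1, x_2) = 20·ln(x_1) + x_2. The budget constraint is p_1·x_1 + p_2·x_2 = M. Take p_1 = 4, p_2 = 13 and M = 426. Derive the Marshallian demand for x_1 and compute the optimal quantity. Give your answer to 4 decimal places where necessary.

So x_1*(p_1,p_2) = 20·p_2/p_1, independent of income; and x_2* = (M − 20·p_2)/p_2.
At the given prices: x_1* = 20·13/4 = 65.

x_1* = 65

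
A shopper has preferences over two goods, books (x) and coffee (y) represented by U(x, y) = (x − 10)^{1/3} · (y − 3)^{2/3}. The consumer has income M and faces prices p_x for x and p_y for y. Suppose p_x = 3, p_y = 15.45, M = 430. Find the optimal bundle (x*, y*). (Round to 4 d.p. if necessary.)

Let x' = x−10, y' = y−3. MRS = (1/2)·y'/x' = p_x/p_y.
Substituting into the budget: x* = 10 + 1/3·(M − 10·p_x − 3·p_y)/p_x, and y* = 3 + 2/3·(…)/p_y.
Discretionary income = 430 − 10·3 − 3·15.45 = 353.65; x* = 10 + 1/3·353.65/3 = 49.2944; y* = 3 + 2/3·353.65/15.45 = 18.26.

x* = 49.2944, y* = 18.26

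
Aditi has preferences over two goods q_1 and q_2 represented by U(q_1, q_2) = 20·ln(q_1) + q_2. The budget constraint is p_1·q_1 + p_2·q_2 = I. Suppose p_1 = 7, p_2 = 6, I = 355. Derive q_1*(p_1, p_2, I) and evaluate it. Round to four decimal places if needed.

q_1* = 17.1429

MU_q_1 = 20/q_1, MU_q_2 = 1. Tangency: 20/q_1 = p_1/p_2.
So q_1*(p_1,p_2) = 20·p_2/p_1, independent of income; and q_2* = (I − 20·p_2)/p_2.
At the given prices: q_1* = 20·6/7 = 17.1429.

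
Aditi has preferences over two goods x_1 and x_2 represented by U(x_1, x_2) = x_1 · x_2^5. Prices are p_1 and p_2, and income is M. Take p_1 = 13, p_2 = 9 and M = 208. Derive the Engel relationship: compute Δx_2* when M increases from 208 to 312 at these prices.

Δx_2* = 9.6296

Tangency: MRS = (1/5)·x_2/x_1 = p_1/p_2.
Rearranging, p_2·x_2 = 5·p_1·x_1. Substituting into the budget gives p_1·x_1·(1 + 5) = M.
Demand: x_1*(p_1,p_2,M) = 1/6·M/p_1 and x_2* = 5/6·M/p_2.
At p_1=13, p_2=9, M=208: x_2* = 5/6·208/9 = 19.2593.
At M' = 312: x_2* = 28.8889. Change: 28.8889 − 19.2593 = 9.6296.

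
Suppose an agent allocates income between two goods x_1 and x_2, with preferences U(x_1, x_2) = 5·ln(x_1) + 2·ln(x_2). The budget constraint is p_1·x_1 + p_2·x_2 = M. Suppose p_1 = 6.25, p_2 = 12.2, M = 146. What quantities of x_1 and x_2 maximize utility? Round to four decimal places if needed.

x_1* = 16.6857, x_2* = 3.4192

MU_x_1/MU_x_2 = (5·x_2)/(2·x_1); tangency sets this equal to p_1/p_2.
Rearranging, p_2·x_2 = (2/5)·p_1·x_1. Substituting into the budget gives p_1·x_1·(1 + (2/5)) = M.
Demand: x_1*(p_1,p_2,M) = 5/7·M/p_1 and x_2* = 2/7·M/p_2.
At p_1=6.25, p_2=12.2, M=146: x_1* = 5/7·146/6.25 = 16.6857, x_2* = 3.4192.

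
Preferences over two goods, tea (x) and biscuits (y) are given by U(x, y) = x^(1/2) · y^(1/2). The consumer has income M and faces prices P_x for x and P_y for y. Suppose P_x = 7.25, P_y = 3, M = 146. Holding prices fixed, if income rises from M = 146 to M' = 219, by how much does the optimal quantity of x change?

Tangency: MRS = y/x = P_x/P_y.
Rearranging, P_y·y = P_x·x. Substituting into the budget gives P_x·x·(1 + 1) = M.
Demand: x*(P_x,P_y,M) = 0.5·M/P_x and y* = 0.5·M/P_y.
At P_x=7.25, P_y=3, M=146: x* = 0.5·146/7.25 = 10.069.
At M' = 219: x* = 15.1034. Change: 15.1034 − 10.069 = 5.0345.

Δx* = 5.0345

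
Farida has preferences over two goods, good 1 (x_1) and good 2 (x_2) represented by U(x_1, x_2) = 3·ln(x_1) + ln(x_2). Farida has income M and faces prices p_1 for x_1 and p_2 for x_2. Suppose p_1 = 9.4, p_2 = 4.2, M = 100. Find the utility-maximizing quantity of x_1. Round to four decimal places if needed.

x_1* = 7.9787

The MRS is 3·x_2/x_1. Set MRS = p_1/p_2.
So 3·p_2·x_2 = p_1·x_1; combined with the budget, a share 0.75 of income goes to x_1.
Demand: x_1*(p_1,p_2,M) = 0.75·M/p_1 and x_2* = 0.25·M/p_2.
At p_1=9.4, p_2=4.2, M=100: x_1* = 0.75·100/9.4 = 7.9787.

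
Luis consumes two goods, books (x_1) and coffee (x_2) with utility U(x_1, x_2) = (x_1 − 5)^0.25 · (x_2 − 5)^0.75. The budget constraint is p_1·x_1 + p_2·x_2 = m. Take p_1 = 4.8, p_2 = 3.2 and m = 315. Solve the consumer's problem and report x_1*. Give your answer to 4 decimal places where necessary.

x_1* = 19.3229

Let x_1' = x_1−5, x_2' = x_2−5. MRS = (1/3)·x_2'/x_1' = p_1/p_2.
Substituting into the budget: x_1* = 5 + 0.25·(m − 5·p_1 − 5·p_2)/p_1, and x_2* = 5 + 0.75·(…)/p_2.
Discretionary income = 315 − 5·4.8 − 5·3.2 = 275; x_1* = 5 + 0.25·275/4.8 = 19.3229.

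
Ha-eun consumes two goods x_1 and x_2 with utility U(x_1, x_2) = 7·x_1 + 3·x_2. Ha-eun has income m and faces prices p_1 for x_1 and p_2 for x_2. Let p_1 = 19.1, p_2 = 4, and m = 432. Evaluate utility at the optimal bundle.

Numerically: x_1* = 0, x_2* = 108.
Utility at the optimum: U(0, 108) = 324.

V = 324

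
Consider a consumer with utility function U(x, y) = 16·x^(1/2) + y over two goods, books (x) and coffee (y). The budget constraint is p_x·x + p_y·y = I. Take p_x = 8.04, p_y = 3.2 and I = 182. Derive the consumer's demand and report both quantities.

x* = 10.1384, y* = 31.4024

Set MRS = p_x/p_y: 8·x^(−1/2) = p_x/p_y.
Thus x* = (8·p_y/p_x)² — independent of I — with the rest of income spent on y.
Plugging in: x* = (8·3.2/8.04)² = 10.1384, y* = 31.4024.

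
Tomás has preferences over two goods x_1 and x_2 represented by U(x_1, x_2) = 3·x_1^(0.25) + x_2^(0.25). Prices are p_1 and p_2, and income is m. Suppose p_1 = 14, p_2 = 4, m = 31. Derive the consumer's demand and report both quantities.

x_1* = 1.6391, x_2* = 2.0131

From the CES first-order condition, 3·(x_2/x_1)^(0.75) = p_1/p_2.
Hence x_2/x_1 = ((1/3)·p_1/p_2)^(1/(0.75)), i.e. raised to the 4/3 power.
Substitute x_2 = (x_2/x_1)·x_1 into the budget: x_1* = m/(p_1 + p_2·(x_2/x_1)).
Numerically x_2/x_1 = 1.228181, so x_1* = 31/(14 + 4·1.228181) = 1.6391 and x_2* = 1.228181·1.6391 = 2.0131.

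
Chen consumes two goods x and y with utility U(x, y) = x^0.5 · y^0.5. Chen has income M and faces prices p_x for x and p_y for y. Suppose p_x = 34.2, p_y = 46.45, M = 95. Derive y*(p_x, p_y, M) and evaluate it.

y* = 1.0226

The MRS is y/x. Set MRS = p_x/p_y.
Rearranging, p_y·y = p_x·x. Substituting into the budget gives p_x·x·(1 + 1) = M.
Demand: x*(p_x,p_y,M) = 0.5·M/p_x and y* = 0.5·M/p_y.
At p_x=34.2, p_y=46.45, M=95: y* = 0.5·95/46.45 = 1.0226.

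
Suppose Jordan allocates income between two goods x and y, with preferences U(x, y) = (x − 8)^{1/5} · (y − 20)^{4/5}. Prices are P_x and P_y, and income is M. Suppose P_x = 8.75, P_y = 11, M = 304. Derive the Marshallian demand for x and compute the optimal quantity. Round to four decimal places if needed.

MRS = (1/4)·(y−20)/(x−8). Tangency with P_x/P_y gives y−20 = 4·(P_x/P_y)·(x−8).
Substituting into the budget: x* = 8 + 0.2·(M − 8·P_x − 20·P_y)/P_x, and y* = 20 + 0.8·(…)/P_y.
Discretionary income = 304 − 8·8.75 − 20·11 = 14; x* = 8 + 0.2·14/8.75 = 8.32.

x* = 8.32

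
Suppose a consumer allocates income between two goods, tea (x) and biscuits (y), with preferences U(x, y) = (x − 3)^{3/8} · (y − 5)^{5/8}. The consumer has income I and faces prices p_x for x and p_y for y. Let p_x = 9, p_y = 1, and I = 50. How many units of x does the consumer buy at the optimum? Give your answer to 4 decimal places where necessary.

Let x' = x−3, y' = y−5. MRS = (3/5)·y'/x' = p_x/p_y.
After buying the subsistence bundle (3, 5), a share 0.375 of the remaining income goes to x: x* = 3 + 0.375·(I − 3p_x − 5p_y)/p_x.
Discretionary income = 50 − 3·9 − 5·1 = 18; x* = 3 + 0.375·18/9 = 3.75.

x* = 3.75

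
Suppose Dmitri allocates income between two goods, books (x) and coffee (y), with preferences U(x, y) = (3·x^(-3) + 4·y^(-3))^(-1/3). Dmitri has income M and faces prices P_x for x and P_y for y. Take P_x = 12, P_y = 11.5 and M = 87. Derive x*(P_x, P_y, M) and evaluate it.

Numerically y/x = 1.086064, so x* = 87/(12 + 11.5·1.086064) = 3.5525.

x* = 3.5525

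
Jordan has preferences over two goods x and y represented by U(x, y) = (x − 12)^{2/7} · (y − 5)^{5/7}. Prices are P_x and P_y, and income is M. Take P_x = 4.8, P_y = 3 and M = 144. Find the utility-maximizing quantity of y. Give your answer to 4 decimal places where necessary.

y* = 22

MRS = (2/5)·(y−5)/(x−12). Tangency with P_x/P_y gives y−5 = (5/2)·(P_x/P_y)·(x−12).
Substituting into the budget: x* = 12 + 2/7·(M − 12·P_x − 5·P_y)/P_x, and y* = 5 + 5/7·(…)/P_y.
Discretionary income = 144 − 12·4.8 − 5·3 = 71.4; y* = 5 + 5/7·71.4/3 = 22.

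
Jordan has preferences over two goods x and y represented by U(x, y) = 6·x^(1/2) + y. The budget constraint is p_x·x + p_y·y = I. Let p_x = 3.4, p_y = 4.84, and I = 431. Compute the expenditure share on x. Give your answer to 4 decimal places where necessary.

share on x = 0.1439

Plugging in: x* = (3·4.84/3.4)² = 18.2379, y* = 76.2378.
Expenditure on x: 3.4·18.2379 = 62.0089; share = 0.1439.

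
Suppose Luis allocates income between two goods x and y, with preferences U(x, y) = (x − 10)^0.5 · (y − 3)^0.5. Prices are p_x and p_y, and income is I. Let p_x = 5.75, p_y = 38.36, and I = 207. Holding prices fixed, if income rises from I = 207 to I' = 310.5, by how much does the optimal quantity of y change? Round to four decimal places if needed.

MRS = (y−3)/(x−10). Tangency with p_x/p_y gives y−3 = (p_x/p_y)·(x−10).
Substituting into the budget: x* = 10 + 0.5·(I − 10·p_x − 3·p_y)/p_x, and y* = 3 + 0.5·(…)/p_y.
Discretionary income = 207 − 10·5.75 − 3·38.36 = 34.42; y* = 3 + 0.5·34.42/38.36 = 3.4486.
At I' = 310.5: y* = 4.7977. Change: 4.7977 − 3.4486 = 1.3491.

Δy* = 1.3491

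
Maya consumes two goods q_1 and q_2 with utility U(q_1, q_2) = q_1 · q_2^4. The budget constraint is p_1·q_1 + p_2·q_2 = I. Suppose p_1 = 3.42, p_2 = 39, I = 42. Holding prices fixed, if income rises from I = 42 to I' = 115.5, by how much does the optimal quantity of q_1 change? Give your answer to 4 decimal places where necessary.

Δq_1* = 4.2982

Tangency: MRS = (1/4)·q_2/q_1 = p_1/p_2.
So p_2·q_2 = 4·p_1·q_1; combined with the budget, a share 0.2 of income goes to q_1.
Demand: q_1*(p_1,p_2,I) = 0.2·I/p_1 and q_2* = 0.8·I/p_2.
At p_1=3.42, p_2=39, I=42: q_1* = 0.2·42/3.42 = 2.4561.
At I' = 115.5: q_1* = 6.7544. Change: 6.7544 − 2.4561 = 4.2982.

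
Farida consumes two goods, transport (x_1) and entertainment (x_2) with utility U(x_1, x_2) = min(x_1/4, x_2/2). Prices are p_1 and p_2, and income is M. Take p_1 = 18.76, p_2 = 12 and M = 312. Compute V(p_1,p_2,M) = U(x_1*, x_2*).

V = 3.1502

Leontief preferences: the optimum is at the kink where x_1/4 = x_2/2, i.e. x_2 = (1/2)·x_1.
Budget: p_1·x_1 + p_2·(1/2)·x_1 = M, so (4·p_1 + 2·p_2)·x_1 = 4·M.
Demand: x_1*(p_1,p_2,M) = 4·M/(4·p_1 + 2·p_2), x_2* = 2·M/(4·p_1 + 2·p_2).
Here 4·18.76 + 2·12 = 99.04, giving x_1* = 12.601 and x_2* = 6.3005.
Utility at the optimum: U(12.601, 6.3005) = 3.1502.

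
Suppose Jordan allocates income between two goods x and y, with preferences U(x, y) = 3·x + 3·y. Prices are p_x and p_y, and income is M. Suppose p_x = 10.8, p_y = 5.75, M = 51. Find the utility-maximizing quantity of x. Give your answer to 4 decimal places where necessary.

Perfect substitutes: compare marginal utility per dollar. 3/p_x vs 3/p_y → 0.2778 vs 0.5217.
y gives more utility per dollar, so spend all income on y: y* = M/p_y, x* = 0.
Numerically: x* = 0, y* = 8.8696.

x* = 0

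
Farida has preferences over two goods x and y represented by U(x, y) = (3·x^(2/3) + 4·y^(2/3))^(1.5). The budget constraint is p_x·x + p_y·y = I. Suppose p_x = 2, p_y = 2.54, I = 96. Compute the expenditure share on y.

MU_x ∝ 3·x^(-1/3), MU_y ∝ 4·y^(-1/3), so MRS = (3/4)·(y/x)^(1/3) = p_x/p_y.
Hence y/x = ((4/3)·p_x/p_y)^(1/(1/3)), i.e. raised to the 3 power.
With the ratio pinned down, the budget gives x* = I/(p_x + p_y·(y/x)) and y* = (y/x)·x*.
Numerically y/x = 1.157191, so x* = 96/(2 + 2.54·1.157191) = 19.4361 and y* = 1.157191·19.4361 = 22.4913.
Expenditure on y: 2.54·22.4913 = 57.1278; share = 0.5951.

share on y = 0.5951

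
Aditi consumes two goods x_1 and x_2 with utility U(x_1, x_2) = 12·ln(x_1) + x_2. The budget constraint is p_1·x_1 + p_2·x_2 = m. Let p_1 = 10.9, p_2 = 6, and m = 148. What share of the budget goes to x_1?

Set MRS = p_1/p_2: (12/x_1)/1 = p_1/p_2.
So x_1*(p_1,p_2) = 12·p_2/p_1, independent of income; and x_2* = (m − 12·p_2)/p_2.
At the given prices: x_1* = 12·6/10.9 = 6.6055, and x_2* = 12.6667.
Expenditure on x_1: 10.9·6.6055 = 72; share = 0.4865.

share on x_1 = 0.4865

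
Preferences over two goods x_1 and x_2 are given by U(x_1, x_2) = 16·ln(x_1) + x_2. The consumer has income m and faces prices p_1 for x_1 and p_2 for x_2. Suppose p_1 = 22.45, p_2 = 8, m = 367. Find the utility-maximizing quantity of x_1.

So x_1*(p_1,p_2) = 16·p_2/p_1, independent of income; and x_2* = (m − 16·p_2)/p_2.
At the given prices: x_1* = 16·8/22.45 = 5.7016.

x_1* = 5.7016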